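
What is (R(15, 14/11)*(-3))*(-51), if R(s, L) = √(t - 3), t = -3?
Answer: 153*I*√6 ≈ 374.77*I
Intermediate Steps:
R(s, L) = I*√6 (R(s, L) = √(-3 - 3) = √(-6) = I*√6)
(R(15, 14/11)*(-3))*(-51) = ((I*√6)*(-3))*(-51) = -3*I*√6*(-51) = 153*I*√6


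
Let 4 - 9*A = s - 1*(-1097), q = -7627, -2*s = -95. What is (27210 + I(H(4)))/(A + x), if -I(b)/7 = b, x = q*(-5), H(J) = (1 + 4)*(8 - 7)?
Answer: 489150/684149 ≈ 0.71498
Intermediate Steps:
s = 95/2 (s = -1/2*(-95) = 95/2 ≈ 47.500)
H(J) = 5 (H(J) = 5*1 = 5)
A = -2281/18 (A = 4/9 - (95/2 - 1*(-1097))/9 = 4/9 - (95/2 + 1097)/9 = 4/9 - 1/9*2289/2 = 4/9 - 763/6 = -2281/18 ≈ -126.72)
x = 38135 (x = -7627*(-5) = 38135)
I(b) = -7*b
(27210 + I(H(4)))/(A + x) = (27210 - 7*5)/(-2281/18 + 38135) = (27210 - 35)/(684149/18) = 27175*(18/684149) = 489150/684149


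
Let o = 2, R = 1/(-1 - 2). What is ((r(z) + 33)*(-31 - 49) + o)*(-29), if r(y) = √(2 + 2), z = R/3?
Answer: 81142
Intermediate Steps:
R = -⅓ (R = 1/(-3) = -⅓ ≈ -0.33333)
z = -⅑ (z = -⅓/3 = -⅓*⅓ = -⅑ ≈ -0.11111)
r(y) = 2 (r(y) = √4 = 2)
((r(z) + 33)*(-31 - 49) + o)*(-29) = ((2 + 33)*(-31 - 49) + 2)*(-29) = (35*(-80) + 2)*(-29) = (-2800 + 2)*(-29) = -2798*(-29) = 81142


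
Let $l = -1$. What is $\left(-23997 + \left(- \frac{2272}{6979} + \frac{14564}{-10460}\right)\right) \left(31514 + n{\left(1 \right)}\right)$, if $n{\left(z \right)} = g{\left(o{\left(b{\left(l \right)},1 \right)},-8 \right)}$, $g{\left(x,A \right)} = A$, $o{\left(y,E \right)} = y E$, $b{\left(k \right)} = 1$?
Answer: $- \frac{13798955081115384}{18250085} \approx -7.561 \cdot 10^{8}$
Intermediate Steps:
$o{\left(y,E \right)} = E y$
$n{\left(z \right)} = -8$
$\left(-23997 + \left(- \frac{2272}{6979} + \frac{14564}{-10460}\right)\right) \left(31514 + n{\left(1 \right)}\right) = \left(-23997 + \left(- \frac{2272}{6979} + \frac{14564}{-10460}\right)\right) \left(31514 - 8\right) = \left(-23997 + \left(\left(-2272\right) \frac{1}{6979} + 14564 \left(- \frac{1}{10460}\right)\right)\right) 31506 = \left(-23997 - \frac{31351819}{18250085}\right) 31506 = \left(- \frac{437978641564}{18250085}\right) 31506 = - \frac{13798955081115384}{18250085}$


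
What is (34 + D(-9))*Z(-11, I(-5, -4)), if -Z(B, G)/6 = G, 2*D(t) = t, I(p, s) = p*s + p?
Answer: -2655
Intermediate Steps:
I(p, s) = p + p*s
D(t) = t/2
Z(B, G) = -6*G
(34 + D(-9))*Z(-11, I(-5, -4)) = (34 + (½)*(-9))*(-(-30)*(1 - 4)) = (34 - 9/2)*(-(-30)*(-3)) = 59*(-6*15)/2 = (59/2)*(-90) = -2655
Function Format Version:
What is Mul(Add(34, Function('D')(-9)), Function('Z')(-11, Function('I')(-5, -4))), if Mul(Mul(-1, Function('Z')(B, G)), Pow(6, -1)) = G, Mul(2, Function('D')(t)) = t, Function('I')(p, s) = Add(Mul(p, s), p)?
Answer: -2655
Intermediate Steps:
Function('I')(p, s) = Add(p, Mul(p, s))
Function('D')(t) = Mul(Rational(1, 2), t)
Function('Z')(B, G) = Mul(-6, G)
Mul(Add(34, Function('D')(-9)), Function('Z')(-11, Function('I')(-5, -4))) = Mul(Add(34, Mul(Rational(1, 2), -9)), Mul(-6, Mul(-5, Add(1, -4)))) = Mul(Add(34, Rational(-9, 2)), Mul(-6, Mul(-5, -3))) = Mul(Rational(59, 2), Mul(-6, 15)) = Mul(Rational(59, 2), -90) = -2655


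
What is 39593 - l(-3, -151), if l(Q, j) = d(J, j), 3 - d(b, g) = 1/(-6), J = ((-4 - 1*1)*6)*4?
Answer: 237539/6 ≈ 39590.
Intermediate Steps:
J = -120 (J = ((-4 - 1)*6)*4 = -5*6*4 = -30*4 = -120)
d(b, g) = 19/6 (d(b, g) = 3 - 1/(-6) = 3 - 1*(-⅙) = 3 + ⅙ = 19/6)
l(Q, j) = 19/6
39593 - l(-3, -151) = 39593 - 1*19/6 = 39593 - 19/6 = 237539/6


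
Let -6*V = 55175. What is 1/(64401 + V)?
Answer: 6/331231 ≈ 1.8114e-5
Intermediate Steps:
V = -55175/6 (V = -⅙*55175 = -55175/6 ≈ -9195.8)
1/(64401 + V) = 1/(64401 - 55175/6) = 1/(331231/6) = 6/331231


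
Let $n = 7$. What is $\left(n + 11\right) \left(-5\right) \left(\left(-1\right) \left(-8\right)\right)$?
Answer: $-720$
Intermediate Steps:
$\left(n + 11\right) \left(-5\right) \left(\left(-1\right) \left(-8\right)\right) = \left(7 + 11\right) \left(-5\right) \left(\left(-1\right) \left(-8\right)\right) = 18 \left(-5\right) 8 = \left(-90\right) 8 = -720$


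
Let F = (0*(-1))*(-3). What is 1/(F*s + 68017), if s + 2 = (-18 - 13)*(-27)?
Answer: 1/68017 ≈ 1.4702e-5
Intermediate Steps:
F = 0 (F = 0*(-3) = 0)
s = 835 (s = -2 + (-18 - 13)*(-27) = -2 - 31*(-27) = -2 + 837 = 835)
1/(F*s + 68017) = 1/(0*835 + 68017) = 1/(0 + 68017) = 1/68017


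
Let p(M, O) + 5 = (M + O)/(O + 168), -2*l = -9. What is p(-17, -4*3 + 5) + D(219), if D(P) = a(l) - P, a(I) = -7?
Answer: -37215/161 ≈ -231.15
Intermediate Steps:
l = 9/2 (l = -1/2*(-9) = 9/2 ≈ 4.5000)
p(M, O) = -5 + (M + O)/(168 + O) (p(M, O) = -5 + (M + O)/(O + 168) = -5 + (M + O)/(168 + O))
D(P) = -7 - P
p(-17, -4*3 + 5) + D(219) = (-840 - 17 - 4*(-4*3 + 5))/(168 + (-4*3 + 5)) + (-7 - 1*219) = (-840 - 17 - 4*(-12 + 5))/(168 + (-12 + 5)) + (-7 - 219) = (-840 - 17 - 4*(-7))/(168 - 7) - 226 = (-840 - 17 + 28)/161 - 226 = (1/161)*(-829) - 226 = -829/161 - 226 = -37215/161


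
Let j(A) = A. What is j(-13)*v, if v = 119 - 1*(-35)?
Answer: -2002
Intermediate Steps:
v = 154 (v = 119 + 35 = 154)
j(-13)*v = -13*154 = -2002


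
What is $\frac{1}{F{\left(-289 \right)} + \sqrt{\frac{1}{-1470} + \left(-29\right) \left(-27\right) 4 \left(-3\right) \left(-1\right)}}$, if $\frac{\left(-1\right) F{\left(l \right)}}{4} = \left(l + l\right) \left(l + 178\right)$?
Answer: $- \frac{377249040}{96814161821161} - \frac{7 \sqrt{414363570}}{96814161821161} \approx -3.8981 \cdot 10^{-6}$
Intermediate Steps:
$F{\left(l \right)} = - 8 l \left(178 + l\right)$ ($F{\left(l \right)} = - 4 \left(l + l\right) \left(l + 178\right) = - 4 \cdot 2 l \left(178 + l\right) = - 8 l \left(178 + l\right)$)
$\frac{1}{F{\left(-289 \right)} + \sqrt{\frac{1}{-1470} + \left(-29\right) \left(-27\right) 4 \left(-3\right) \left(-1\right)}} = \frac{1}{\left(-8\right) \left(-289\right) \left(178 - 289\right) + \sqrt{\frac{1}{-1470} + \left(-29\right) \left(-27\right) 4 \left(-3\right) \left(-1\right)}} = \frac{1}{\left(-8\right) \left(-289\right) \left(-111\right) + \sqrt{- \frac{1}{1470} + 783 \left(\left(-12\right) \left(-1\right)\right)}} = \frac{1}{-256632 + \sqrt{- \frac{1}{1470} + 783 \cdot 12}} = \frac{1}{-256632 + \sqrt{- \frac{1}{1470} + 9396}} = \frac{1}{-256632 + \sqrt{\frac{13812119}{1470}}} = \frac{1}{-256632 + \frac{\sqrt{414363570}}{210}}$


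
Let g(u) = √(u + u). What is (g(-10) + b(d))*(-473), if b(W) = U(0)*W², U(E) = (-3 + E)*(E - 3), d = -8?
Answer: -272448 - 946*I*√5 ≈ -2.7245e+5 - 2115.3*I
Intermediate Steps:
U(E) = (-3 + E)² (U(E) = (-3 + E)*(-3 + E) = (-3 + E)²)
g(u) = √2*√u (g(u) = √(2*u) = √2*√u)
b(W) = 9*W² (b(W) = (-3 + 0)²*W² = (-3)²*W² = 9*W²)
(g(-10) + b(d))*(-473) = (√2*√(-10) + 9*(-8)²)*(-473) = (√2*(I*√10) + 9*64)*(-473) = (2*I*√5 + 576)*(-473) = (576 + 2*I*√5)*(-473) = -272448 - 946*I*√5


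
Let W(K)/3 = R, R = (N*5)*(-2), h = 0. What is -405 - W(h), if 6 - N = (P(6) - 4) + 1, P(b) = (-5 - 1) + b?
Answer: -135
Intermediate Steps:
P(b) = -6 + b
N = 9 (N = 6 - (((-6 + 6) - 4) + 1) = 6 - ((0 - 4) + 1) = 6 - (-4 + 1) = 6 - 1*(-3) = 6 + 3 = 9)
R = -90 (R = (9*5)*(-2) = 45*(-2) = -90)
W(K) = -270 (W(K) = 3*(-90) = -270)
-405 - W(h) = -405 - 1*(-270) = -405 + 270 = -135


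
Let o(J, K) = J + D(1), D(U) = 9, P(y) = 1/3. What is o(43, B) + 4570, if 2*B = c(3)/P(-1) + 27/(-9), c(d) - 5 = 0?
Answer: 4622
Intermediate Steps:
c(d) = 5 (c(d) = 5 + 0 = 5)
P(y) = 1/3
B = 6 (B = (5/(1/3) + 27/(-9))/2 = (5*3 + 27*(-1/9))/2 = (15 - 3)/2 = (1/2)*12 = 6)
o(J, K) = 9 + J (o(J, K) = J + 9 = 9 + J)
o(43, B) + 4570 = (9 + 43) + 4570 = 52 + 4570 = 4622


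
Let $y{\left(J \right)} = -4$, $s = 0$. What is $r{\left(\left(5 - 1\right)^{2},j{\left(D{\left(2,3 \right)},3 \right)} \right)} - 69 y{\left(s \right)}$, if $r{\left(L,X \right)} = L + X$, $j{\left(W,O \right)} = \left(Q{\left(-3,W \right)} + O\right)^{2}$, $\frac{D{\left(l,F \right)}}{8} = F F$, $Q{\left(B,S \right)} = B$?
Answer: $292$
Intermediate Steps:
$D{\left(l,F \right)} = 8 F^{2}$ ($D{\left(l,F \right)} = 8 F F = 8 F^{2}$)
$j{\left(W,O \right)} = \left(-3 + O\right)^{2}$
$r{\left(\left(5 - 1\right)^{2},j{\left(D{\left(2,3 \right)},3 \right)} \right)} - 69 y{\left(s \right)} = \left(\left(5 - 1\right)^{2} + \left(-3 + 3\right)^{2}\right) - -276 = \left(4^{2} + 0^{2}\right) + 276 = \left(16 + 0\right) + 276 = 16 + 276 = 292$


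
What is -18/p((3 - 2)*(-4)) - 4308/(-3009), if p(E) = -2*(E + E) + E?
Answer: -137/2006 ≈ -0.068295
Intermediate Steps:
p(E) = -3*E (p(E) = -4*E + E = -3*E)
-18/p((3 - 2)*(-4)) - 4308/(-3009) = -18*1/(12*(3 - 2)) - 4308/(-3009) = -18/((-3*(-4))) - 4308*(-1/3009) = -18/((-3*(-4))) + 1436/1003 = -18/12 + 1436/1003 = -18*1/12 + 1436/1003 = -3/2 + 1436/1003 = -137/2006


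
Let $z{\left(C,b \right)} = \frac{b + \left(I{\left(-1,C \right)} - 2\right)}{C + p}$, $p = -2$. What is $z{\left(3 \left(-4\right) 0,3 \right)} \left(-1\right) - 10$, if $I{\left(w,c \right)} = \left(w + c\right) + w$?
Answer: $- \frac{21}{2} \approx -10.5$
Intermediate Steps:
$I{\left(w,c \right)} = c + 2 w$ ($I{\left(w,c \right)} = \left(c + w\right) + w = c + 2 w$)
$z{\left(C,b \right)} = \frac{-4 + C + b}{-2 + C}$ ($z{\left(C,b \right)} = \frac{b + \left(\left(C + 2 \left(-1\right)\right) - 2\right)}{C - 2} = \frac{b + \left(\left(C - 2\right) - 2\right)}{-2 + C} = \frac{b + \left(\left(-2 + C\right) - 2\right)}{-2 + C} = \frac{b + \left(-4 + C\right)}{-2 + C} = \frac{-4 + C + b}{-2 + C}$)
$z{\left(3 \left(-4\right) 0,3 \right)} \left(-1\right) - 10 = \frac{-4 + 3 \left(-4\right) 0 + 3}{-2 + 3 \left(-4\right) 0} \left(-1\right) - 10 = \frac{-4 - 0 + 3}{-2 - 0} \left(-1\right) - 10 = \frac{-4 + 0 + 3}{-2 + 0} \left(-1\right) - 10 = \frac{1}{-2} \left(-1\right) \left(-1\right) - 10 = \left(- \frac{1}{2}\right) \left(-1\right) \left(-1\right) - 10 = \frac{1}{2} \left(-1\right) - 10 = - \frac{1}{2} - 10 = - \frac{21}{2}$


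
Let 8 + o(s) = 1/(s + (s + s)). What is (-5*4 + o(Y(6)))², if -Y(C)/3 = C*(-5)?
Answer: 57138481/72900 ≈ 783.79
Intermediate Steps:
Y(C) = 15*C (Y(C) = -3*C*(-5) = -(-15)*C = 15*C)
o(s) = -8 + 1/(3*s) (o(s) = -8 + 1/(s + (s + s)) = -8 + 1/(s + 2*s) = -8 + 1/(3*s))
(-5*4 + o(Y(6)))² = (-5*4 + (-8 + 1/(3*((15*6)))))² = (-20 + (-8 + (⅓)/90))² = (-20 + (-8 + (⅓)*(1/90)))² = (-20 + (-8 + 1/270))² = (-20 - 2159/270)² = (-7559/270)² = 57138481/72900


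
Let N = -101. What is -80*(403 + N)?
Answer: -24160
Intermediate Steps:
-80*(403 + N) = -80*(403 - 101) = -80*302 = -24160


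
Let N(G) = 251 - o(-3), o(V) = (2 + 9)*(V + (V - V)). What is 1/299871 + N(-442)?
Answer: 85163365/299871 ≈ 284.00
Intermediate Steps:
o(V) = 11*V (o(V) = 11*(V + 0) = 11*V)
N(G) = 284 (N(G) = 251 - 11*(-3) = 251 - 1*(-33) = 251 + 33 = 284)
1/299871 + N(-442) = 1/299871 + 284 = 85163365/299871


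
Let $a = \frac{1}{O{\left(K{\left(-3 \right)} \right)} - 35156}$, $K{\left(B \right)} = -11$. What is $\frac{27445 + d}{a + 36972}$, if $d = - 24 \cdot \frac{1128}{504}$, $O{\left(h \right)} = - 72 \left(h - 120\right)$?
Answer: $\frac{4932294036}{6657474089} \approx 0.74087$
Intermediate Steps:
$O{\left(h \right)} = 8640 - 72 h$ ($O{\left(h \right)} = - 72 \left(-120 + h\right) = 8640 - 72 h$)
$d = - \frac{376}{7}$ ($d = - 24 \cdot 1128 \cdot \frac{1}{504} = \left(-24\right) \frac{47}{21} = - \frac{376}{7} \approx -53.714$)
$a = - \frac{1}{25724}$ ($a = \frac{1}{\left(8640 - -792\right) - 35156} = \frac{1}{\left(8640 + 792\right) - 35156} = \frac{1}{9432 - 35156} = \frac{1}{-25724} = - \frac{1}{25724} \approx -3.8874 \cdot 10^{-5}$)
$\frac{27445 + d}{a + 36972} = \frac{27445 - \frac{376}{7}}{- \frac{1}{25724} + 36972} = \frac{191739}{7 \cdot \frac{951067727}{25724}} = \frac{191739}{7} \cdot \frac{25724}{951067727} = \frac{4932294036}{6657474089}$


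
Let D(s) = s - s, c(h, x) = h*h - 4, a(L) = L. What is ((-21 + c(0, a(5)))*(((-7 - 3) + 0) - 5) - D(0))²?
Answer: 140625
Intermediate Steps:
c(h, x) = -4 + h² (c(h, x) = h² - 4 = -4 + h²)
D(s) = 0
((-21 + c(0, a(5)))*(((-7 - 3) + 0) - 5) - D(0))² = ((-21 + (-4 + 0²))*(((-7 - 3) + 0) - 5) - 1*0)² = ((-21 + (-4 + 0))*((-10 + 0) - 5) + 0)² = ((-21 - 4)*(-10 - 5) + 0)² = (-25*(-15) + 0)² = (375 + 0)² = 375² = 140625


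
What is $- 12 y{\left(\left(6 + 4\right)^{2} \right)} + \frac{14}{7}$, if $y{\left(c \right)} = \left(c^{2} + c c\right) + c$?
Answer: $-241198$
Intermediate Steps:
$y{\left(c \right)} = c + 2 c^{2}$ ($y{\left(c \right)} = \left(c^{2} + c^{2}\right) + c = 2 c^{2} + c = c + 2 c^{2}$)
$- 12 y{\left(\left(6 + 4\right)^{2} \right)} + \frac{14}{7} = - 12 \left(6 + 4\right)^{2} \left(1 + 2 \left(6 + 4\right)^{2}\right) + \frac{14}{7} = - 12 \cdot 10^{2} \left(1 + 2 \cdot 10^{2}\right) + 14 \cdot \frac{1}{7} = - 12 \cdot 100 \left(1 + 2 \cdot 100\right) + 2 = - 12 \cdot 100 \left(1 + 200\right) + 2 = - 12 \cdot 100 \cdot 201 + 2 = \left(-12\right) 20100 + 2 = -241200 + 2 = -241198$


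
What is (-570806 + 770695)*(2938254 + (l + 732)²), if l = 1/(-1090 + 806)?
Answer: 56009861143647377/80656 ≈ 6.9443e+11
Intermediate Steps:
l = -1/284 (l = 1/(-284) = -1/284 ≈ -0.0035211)
(-570806 + 770695)*(2938254 + (l + 732)²) = (-570806 + 770695)*(2938254 + (-1/284 + 732)²) = 199889*(2938254 + (207887/284)²) = 199889*(2938254 + 43217004769/80656) = 199889*(280204819393/80656) = 56009861143647377/80656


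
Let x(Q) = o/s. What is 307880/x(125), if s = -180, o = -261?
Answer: 6157600/29 ≈ 2.1233e+5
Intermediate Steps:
x(Q) = 29/20 (x(Q) = -261/(-180) = -261*(-1/180) = 29/20)
307880/x(125) = 307880/(29/20) = 307880*(20/29) = 6157600/29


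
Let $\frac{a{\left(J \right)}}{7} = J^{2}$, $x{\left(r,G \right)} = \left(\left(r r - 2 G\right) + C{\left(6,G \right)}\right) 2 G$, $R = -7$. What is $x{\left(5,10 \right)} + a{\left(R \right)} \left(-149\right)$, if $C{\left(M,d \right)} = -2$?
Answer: $-51047$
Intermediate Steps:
$x{\left(r,G \right)} = G \left(-4 - 4 G + 2 r^{2}\right)$ ($x{\left(r,G \right)} = \left(\left(r r - 2 G\right) - 2\right) 2 G = \left(\left(r^{2} - 2 G\right) - 2\right) 2 G = \left(-2 + r^{2} - 2 G\right) 2 G = \left(-4 - 4 G + 2 r^{2}\right) G = G \left(-4 - 4 G + 2 r^{2}\right)$)
$a{\left(J \right)} = 7 J^{2}$
$x{\left(5,10 \right)} + a{\left(R \right)} \left(-149\right) = 2 \cdot 10 \left(-2 + 5^{2} - 20\right) + 7 \left(-7\right)^{2} \left(-149\right) = 2 \cdot 10 \left(-2 + 25 - 20\right) + 7 \cdot 49 \left(-149\right) = 2 \cdot 10 \cdot 3 + 343 \left(-149\right) = 60 - 51107 = -51047$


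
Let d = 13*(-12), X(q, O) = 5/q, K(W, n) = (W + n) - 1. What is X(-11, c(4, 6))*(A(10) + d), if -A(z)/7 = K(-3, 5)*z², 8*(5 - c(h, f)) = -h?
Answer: 4280/11 ≈ 389.09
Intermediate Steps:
K(W, n) = -1 + W + n
c(h, f) = 5 + h/8 (c(h, f) = 5 - (-1)*h/8 = 5 + h/8)
A(z) = -7*z² (A(z) = -7*(-1 - 3 + 5)*z² = -7*z²)
d = -156
X(-11, c(4, 6))*(A(10) + d) = (5/(-11))*(-7*10² - 156) = (5*(-1/11))*(-7*100 - 156) = -5*(-700 - 156)/11 = -5/11*(-856) = 4280/11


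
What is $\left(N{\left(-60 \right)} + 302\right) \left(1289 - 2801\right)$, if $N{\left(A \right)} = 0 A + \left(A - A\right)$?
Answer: $-456624$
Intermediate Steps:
$N{\left(A \right)} = 0$ ($N{\left(A \right)} = 0 + 0 = 0$)
$\left(N{\left(-60 \right)} + 302\right) \left(1289 - 2801\right) = \left(0 + 302\right) \left(1289 - 2801\right) = 302 \left(-1512\right) = -456624$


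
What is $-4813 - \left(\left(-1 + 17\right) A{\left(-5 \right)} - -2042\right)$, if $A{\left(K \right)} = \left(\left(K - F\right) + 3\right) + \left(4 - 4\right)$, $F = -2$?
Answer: $-6855$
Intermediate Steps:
$A{\left(K \right)} = 5 + K$ ($A{\left(K \right)} = \left(\left(K - -2\right) + 3\right) + \left(4 - 4\right) = \left(\left(K + 2\right) + 3\right) + 0 = \left(\left(2 + K\right) + 3\right) + 0 = \left(5 + K\right) + 0 = 5 + K$)
$-4813 - \left(\left(-1 + 17\right) A{\left(-5 \right)} - -2042\right) = -4813 - \left(\left(-1 + 17\right) \left(5 - 5\right) - -2042\right) = -4813 - \left(16 \cdot 0 + 2042\right) = -4813 - \left(0 + 2042\right) = -4813 - 2042 = -6855$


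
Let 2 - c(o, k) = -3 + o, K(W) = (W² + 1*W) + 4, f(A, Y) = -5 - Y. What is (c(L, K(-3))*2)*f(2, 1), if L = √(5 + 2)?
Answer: -60 + 12*√7 ≈ -28.251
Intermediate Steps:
K(W) = 4 + W + W² (K(W) = (W² + W) + 4 = (W + W²) + 4 = 4 + W + W²)
L = √7 ≈ 2.6458
c(o, k) = 5 - o (c(o, k) = 2 - (-3 + o) = 2 + (3 - o) = 5 - o)
(c(L, K(-3))*2)*f(2, 1) = ((5 - √7)*2)*(-5 - 1*1) = (10 - 2*√7)*(-5 - 1) = (10 - 2*√7)*(-6) = -60 + 12*√7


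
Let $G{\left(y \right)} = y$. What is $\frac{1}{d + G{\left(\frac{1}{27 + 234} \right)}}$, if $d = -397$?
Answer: $- \frac{261}{103616} \approx -0.0025189$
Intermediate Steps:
$\frac{1}{d + G{\left(\frac{1}{27 + 234} \right)}} = \frac{1}{-397 + \frac{1}{27 + 234}} = \frac{1}{-397 + \frac{1}{261}} = \frac{1}{- \frac{103616}{261}} = - \frac{261}{103616}$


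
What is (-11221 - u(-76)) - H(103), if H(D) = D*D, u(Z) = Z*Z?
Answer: -27606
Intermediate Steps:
u(Z) = Z²
H(D) = D²
(-11221 - u(-76)) - H(103) = (-11221 - 1*(-76)²) - 1*103² = (-11221 - 1*5776) - 1*10609 = (-11221 - 5776) - 10609 = -16997 - 10609 = -27606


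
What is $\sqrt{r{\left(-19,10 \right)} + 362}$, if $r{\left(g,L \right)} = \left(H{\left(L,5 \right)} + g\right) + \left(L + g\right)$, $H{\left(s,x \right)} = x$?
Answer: $\sqrt{339} \approx 18.412$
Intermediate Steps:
$r{\left(g,L \right)} = 5 + L + 2 g$ ($r{\left(g,L \right)} = \left(5 + g\right) + \left(L + g\right) = 5 + L + 2 g$)
$\sqrt{r{\left(-19,10 \right)} + 362} = \sqrt{\left(5 + 10 + 2 \left(-19\right)\right) + 362} = \sqrt{\left(5 + 10 - 38\right) + 362} = \sqrt{-23 + 362} = \sqrt{339}$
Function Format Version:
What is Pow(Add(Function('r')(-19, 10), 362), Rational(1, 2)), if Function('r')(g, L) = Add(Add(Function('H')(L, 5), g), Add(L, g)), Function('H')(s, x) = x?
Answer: Pow(339, Rational(1, 2)) ≈ 18.412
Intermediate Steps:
Function('r')(g, L) = Add(5, L, Mul(2, g)) (Function('r')(g, L) = Add(Add(5, g), Add(L, g)) = Add(5, L, Mul(2, g)))
Pow(Add(Function('r')(-19, 10), 362), Rational(1, 2)) = Pow(Add(Add(5, 10, Mul(2, -19)), 362), Rational(1, 2)) = Pow(Add(Add(5, 10, -38), 362), Rational(1, 2)) = Pow(Add(-23, 362), Rational(1, 2)) = Pow(339, Rational(1, 2))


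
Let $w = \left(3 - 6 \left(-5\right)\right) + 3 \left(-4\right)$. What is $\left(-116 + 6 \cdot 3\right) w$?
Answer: $-2058$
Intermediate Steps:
$w = 21$ ($w = \left(3 - -30\right) - 12 = \left(3 + 30\right) - 12 = 33 - 12 = 21$)
$\left(-116 + 6 \cdot 3\right) w = \left(-116 + 6 \cdot 3\right) 21 = \left(-116 + 18\right) 21 = \left(-98\right) 21 = -2058$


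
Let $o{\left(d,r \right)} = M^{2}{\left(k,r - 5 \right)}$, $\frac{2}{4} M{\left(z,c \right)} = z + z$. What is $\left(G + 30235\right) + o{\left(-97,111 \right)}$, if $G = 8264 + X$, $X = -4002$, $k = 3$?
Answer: $34641$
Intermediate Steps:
$M{\left(z,c \right)} = 4 z$ ($M{\left(z,c \right)} = 2 \left(z + z\right) = 2 \cdot 2 z = 4 z$)
$o{\left(d,r \right)} = 144$ ($o{\left(d,r \right)} = \left(4 \cdot 3\right)^{2} = 12^{2} = 144$)
$G = 4262$ ($G = 8264 - 4002 = 4262$)
$\left(G + 30235\right) + o{\left(-97,111 \right)} = \left(4262 + 30235\right) + 144 = 34497 + 144 = 34641$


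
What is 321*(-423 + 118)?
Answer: -97905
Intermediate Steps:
321*(-423 + 118) = 321*(-305) = -97905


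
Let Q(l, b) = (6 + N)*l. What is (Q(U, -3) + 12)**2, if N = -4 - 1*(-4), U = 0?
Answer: 144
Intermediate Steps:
N = 0 (N = -4 + 4 = 0)
Q(l, b) = 6*l (Q(l, b) = (6 + 0)*l = 6*l)
(Q(U, -3) + 12)**2 = (6*0 + 12)**2 = (0 + 12)**2 = 12**2 = 144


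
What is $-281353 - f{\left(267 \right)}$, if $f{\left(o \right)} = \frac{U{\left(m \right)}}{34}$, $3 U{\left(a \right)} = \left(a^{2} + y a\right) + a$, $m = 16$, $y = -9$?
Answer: $- \frac{14349067}{51} \approx -2.8135 \cdot 10^{5}$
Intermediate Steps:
$U{\left(a \right)} = - \frac{8 a}{3} + \frac{a^{2}}{3}$ ($U{\left(a \right)} = \frac{\left(a^{2} - 9 a\right) + a}{3} = \frac{a^{2} - 8 a}{3} = - \frac{8 a}{3} + \frac{a^{2}}{3}$)
$f{\left(o \right)} = \frac{64}{51}$ ($f{\left(o \right)} = \frac{\frac{1}{3} \cdot 16 \left(-8 + 16\right)}{34} = \frac{1}{3} \cdot 16 \cdot 8 \cdot \frac{1}{34} = \frac{128}{3} \cdot \frac{1}{34} = \frac{64}{51}$)
$-281353 - f{\left(267 \right)} = -281353 - \frac{64}{51} = - \frac{14349067}{51}$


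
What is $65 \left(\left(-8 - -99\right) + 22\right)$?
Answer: $7345$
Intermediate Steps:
$65 \left(\left(-8 - -99\right) + 22\right) = 65 \left(\left(-8 + 99\right) + 22\right) = 65 \left(91 + 22\right) = 65 \cdot 113 = 7345$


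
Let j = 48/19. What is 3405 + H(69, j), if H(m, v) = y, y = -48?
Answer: 3357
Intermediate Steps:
j = 48/19 (j = 48*(1/19) = 48/19 ≈ 2.5263)
H(m, v) = -48
3405 + H(69, j) = 3405 - 48 = 3357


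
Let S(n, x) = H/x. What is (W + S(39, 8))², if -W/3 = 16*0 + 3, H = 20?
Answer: 169/4 ≈ 42.250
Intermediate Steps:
S(n, x) = 20/x
W = -9 (W = -3*(16*0 + 3) = -3*(0 + 3) = -3*3 = -9)
(W + S(39, 8))² = (-9 + 20/8)² = (-9 + 20*(⅛))² = (-9 + 5/2)² = (-13/2)² = 169/4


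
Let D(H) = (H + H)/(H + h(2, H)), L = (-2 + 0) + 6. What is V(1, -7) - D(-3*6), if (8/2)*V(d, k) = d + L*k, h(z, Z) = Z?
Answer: -31/4 ≈ -7.7500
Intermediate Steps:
L = 4 (L = -2 + 6 = 4)
V(d, k) = k + d/4 (V(d, k) = (d + 4*k)/4 = k + d/4)
D(H) = 1 (D(H) = (H + H)/(H + H) = (2*H)/((2*H)) = (2*H)*(1/(2*H)) = 1)
V(1, -7) - D(-3*6) = (-7 + (1/4)*1) - 1*1 = (-7 + 1/4) - 1 = -27/4 - 1 = -31/4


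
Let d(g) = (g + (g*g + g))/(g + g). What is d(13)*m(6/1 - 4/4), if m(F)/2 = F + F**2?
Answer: 450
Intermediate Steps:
m(F) = 2*F + 2*F**2 (m(F) = 2*(F + F**2) = 2*F + 2*F**2)
d(g) = (g**2 + 2*g)/(2*g) (d(g) = (g + (g**2 + g))/((2*g)) = (g + (g + g**2))*(1/(2*g)) = (g**2 + 2*g)*(1/(2*g)) = (g**2 + 2*g)/(2*g))
d(13)*m(6/1 - 4/4) = (1 + (1/2)*13)*(2*(6/1 - 4/4)*(1 + (6/1 - 4/4))) = (1 + 13/2)*(2*(6*1 - 4*1/4)*(1 + (6*1 - 4*1/4))) = 15*(2*(6 - 1)*(1 + (6 - 1)))/2 = 15*(2*5*(1 + 5))/2 = 15*(2*5*6)/2 = (15/2)*60 = 450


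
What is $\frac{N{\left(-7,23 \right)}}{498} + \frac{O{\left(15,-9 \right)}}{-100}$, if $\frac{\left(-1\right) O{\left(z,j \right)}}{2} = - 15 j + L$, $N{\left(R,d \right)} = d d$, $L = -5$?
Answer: $\frac{9119}{2490} \approx 3.6623$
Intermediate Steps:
$N{\left(R,d \right)} = d^{2}$
$O{\left(z,j \right)} = 10 + 30 j$ ($O{\left(z,j \right)} = - 2 \left(- 15 j - 5\right) = - 2 \left(-5 - 15 j\right) = 10 + 30 j$)
$\frac{N{\left(-7,23 \right)}}{498} + \frac{O{\left(15,-9 \right)}}{-100} = \frac{23^{2}}{498} + \frac{10 + 30 \left(-9\right)}{-100} = 529 \cdot \frac{1}{498} + \left(10 - 270\right) \left(- \frac{1}{100}\right) = \frac{529}{498} - - \frac{13}{5} = \frac{529}{498} + \frac{13}{5} = \frac{9119}{2490}$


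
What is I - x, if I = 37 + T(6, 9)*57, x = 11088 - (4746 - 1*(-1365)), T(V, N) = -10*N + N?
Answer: -9557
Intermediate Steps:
T(V, N) = -9*N
x = 4977 (x = 11088 - (4746 + 1365) = 11088 - 1*6111 = 11088 - 6111 = 4977)
I = -4580 (I = 37 - 9*9*57 = 37 - 81*57 = 37 - 4617 = -4580)
I - x = -4580 - 1*4977 = -4580 - 4977 = -9557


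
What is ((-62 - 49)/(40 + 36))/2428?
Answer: -111/184528 ≈ -0.00060153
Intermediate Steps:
((-62 - 49)/(40 + 36))/2428 = -111/76*(1/2428) = -111*1/76*(1/2428) = -111/76*1/2428 = -111/184528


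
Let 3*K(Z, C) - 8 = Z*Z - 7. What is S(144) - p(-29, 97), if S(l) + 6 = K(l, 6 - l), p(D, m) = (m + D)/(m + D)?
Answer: 20716/3 ≈ 6905.3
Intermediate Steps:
p(D, m) = 1 (p(D, m) = (D + m)/(D + m) = 1)
K(Z, C) = ⅓ + Z²/3 (K(Z, C) = 8/3 + (Z*Z - 7)/3 = 8/3 + (Z² - 7)/3 = 8/3 + (-7 + Z²)/3 = 8/3 + (-7/3 + Z²/3) = ⅓ + Z²/3)
S(l) = -17/3 + l²/3 (S(l) = -6 + (⅓ + l²/3) = -17/3 + l²/3)
S(144) - p(-29, 97) = (-17/3 + (⅓)*144²) - 1*1 = (-17/3 + (⅓)*20736) - 1 = (-17/3 + 6912) - 1 = 20719/3 - 1 = 20716/3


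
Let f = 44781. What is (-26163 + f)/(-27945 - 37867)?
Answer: -9309/32906 ≈ -0.28290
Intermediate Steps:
(-26163 + f)/(-27945 - 37867) = (-26163 + 44781)/(-27945 - 37867) = 18618/(-65812) = 18618*(-1/65812) = -9309/32906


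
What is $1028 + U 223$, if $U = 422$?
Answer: $95134$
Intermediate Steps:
$1028 + U 223 = 1028 + 422 \cdot 223 = 1028 + 94106 = 95134$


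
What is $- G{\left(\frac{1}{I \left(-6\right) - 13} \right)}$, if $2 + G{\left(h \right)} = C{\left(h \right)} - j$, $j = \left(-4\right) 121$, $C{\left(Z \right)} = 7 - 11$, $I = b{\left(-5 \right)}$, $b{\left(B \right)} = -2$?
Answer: $-478$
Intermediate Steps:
$I = -2$
$C{\left(Z \right)} = -4$
$j = -484$
$G{\left(h \right)} = 478$ ($G{\left(h \right)} = -2 - -480 = -2 + \left(-4 + 484\right) = -2 + 480 = 478$)
$- G{\left(\frac{1}{I \left(-6\right) - 13} \right)} = \left(-1\right) 478 = -478$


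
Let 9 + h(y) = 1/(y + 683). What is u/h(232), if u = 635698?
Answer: -290831835/4117 ≈ -70642.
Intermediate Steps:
h(y) = -9 + 1/(683 + y) (h(y) = -9 + 1/(y + 683) = -9 + 1/(683 + y))
u/h(232) = 635698/(((-6146 - 9*232)/(683 + 232))) = 635698/(((-6146 - 2088)/915)) = 635698/(((1/915)*(-8234))) = 635698/(-8234/915) = 635698*(-915/8234) = -290831835/4117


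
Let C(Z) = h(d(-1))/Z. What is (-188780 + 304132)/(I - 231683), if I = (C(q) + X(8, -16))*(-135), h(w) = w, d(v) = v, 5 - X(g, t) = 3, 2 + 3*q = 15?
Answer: -187447/376873 ≈ -0.49737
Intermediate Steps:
q = 13/3 (q = -⅔ + (⅓)*15 = -⅔ + 5 = 13/3 ≈ 4.3333)
X(g, t) = 2 (X(g, t) = 5 - 1*3 = 5 - 3 = 2)
C(Z) = -1/Z
I = -3105/13 (I = (-1/13/3 + 2)*(-135) = (-1*3/13 + 2)*(-135) = (-3/13 + 2)*(-135) = (23/13)*(-135) = -3105/13 ≈ -238.85)
(-188780 + 304132)/(I - 231683) = (-188780 + 304132)/(-3105/13 - 231683) = 115352/(-3014984/13) = 115352*(-13/3014984) = -187447/376873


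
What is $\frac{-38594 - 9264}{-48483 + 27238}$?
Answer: $\frac{47858}{21245} \approx 2.2527$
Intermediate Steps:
$\frac{-38594 - 9264}{-48483 + 27238} = - \frac{47858}{-21245} = \left(-47858\right) \left(- \frac{1}{21245}\right) = \frac{47858}{21245}$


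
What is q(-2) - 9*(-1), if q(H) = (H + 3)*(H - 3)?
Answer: 4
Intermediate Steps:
q(H) = (-3 + H)*(3 + H) (q(H) = (3 + H)*(-3 + H) = (-3 + H)*(3 + H))
q(-2) - 9*(-1) = (-9 + (-2)²) - 9*(-1) = (-9 + 4) + 9 = -5 + 9 = 4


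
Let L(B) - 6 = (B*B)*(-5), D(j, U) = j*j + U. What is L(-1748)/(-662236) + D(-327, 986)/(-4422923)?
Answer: 33749901427741/1464509417914 ≈ 23.045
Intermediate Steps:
D(j, U) = U + j² (D(j, U) = j² + U = U + j²)
L(B) = 6 - 5*B² (L(B) = 6 + (B*B)*(-5) = 6 + B²*(-5) = 6 - 5*B²)
L(-1748)/(-662236) + D(-327, 986)/(-4422923) = (6 - 5*(-1748)²)/(-662236) + (986 + (-327)²)/(-4422923) = (6 - 5*3055504)*(-1/662236) + (986 + 106929)*(-1/4422923) = (6 - 15277520)*(-1/662236) + 107915*(-1/4422923) = -15277514*(-1/662236) - 107915/4422923 = 7638757/331118 - 107915/4422923 = 33749901427741/1464509417914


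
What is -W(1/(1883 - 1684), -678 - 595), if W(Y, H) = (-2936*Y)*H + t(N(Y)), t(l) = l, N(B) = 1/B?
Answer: -3777129/199 ≈ -18981.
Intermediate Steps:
W(Y, H) = 1/Y - 2936*H*Y (W(Y, H) = (-2936*Y)*H + 1/Y = -2936*H*Y + 1/Y = 1/Y - 2936*H*Y)
-W(1/(1883 - 1684), -678 - 595) = -(1/(1/(1883 - 1684)) - 2936*(-678 - 595)/(1883 - 1684)) = -(1/(1/199) - 2936*(-1273)/199) = -(1/(1/199) - 2936*(-1273)*1/199) = -(199 + 3737528/199) = -1*3777129/199 = -3777129/199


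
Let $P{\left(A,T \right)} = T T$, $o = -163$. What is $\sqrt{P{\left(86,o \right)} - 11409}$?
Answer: $2 \sqrt{3790} \approx 123.13$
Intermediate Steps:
$P{\left(A,T \right)} = T^{2}$
$\sqrt{P{\left(86,o \right)} - 11409} = \sqrt{\left(-163\right)^{2} - 11409} = \sqrt{26569 - 11409} = \sqrt{15160} = 2 \sqrt{3790}$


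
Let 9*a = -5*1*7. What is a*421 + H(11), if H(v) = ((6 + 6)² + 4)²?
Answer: 182401/9 ≈ 20267.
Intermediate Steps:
a = -35/9 (a = (-5*1*7)/9 = (-5*7)/9 = (⅑)*(-35) = -35/9 ≈ -3.8889)
H(v) = 21904 (H(v) = (12² + 4)² = (144 + 4)² = 148² = 21904)
a*421 + H(11) = -35/9*421 + 21904 = -14735/9 + 21904 = 182401/9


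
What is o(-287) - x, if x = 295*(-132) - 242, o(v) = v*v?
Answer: 121551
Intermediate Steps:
o(v) = v²
x = -39182 (x = -38940 - 242 = -39182)
o(-287) - x = (-287)² - 1*(-39182) = 82369 + 39182 = 121551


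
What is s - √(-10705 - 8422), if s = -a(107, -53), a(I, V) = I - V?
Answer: -160 - I*√19127 ≈ -160.0 - 138.3*I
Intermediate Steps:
s = -160 (s = -(107 - 1*(-53)) = -(107 + 53) = -1*160 = -160)
s - √(-10705 - 8422) = -160 - √(-10705 - 8422) = -160 - √(-19127) = -160 - I*√19127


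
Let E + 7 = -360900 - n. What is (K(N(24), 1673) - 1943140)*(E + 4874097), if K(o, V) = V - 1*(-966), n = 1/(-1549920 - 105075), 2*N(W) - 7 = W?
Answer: -14494197477807849551/1654995 ≈ -8.7578e+12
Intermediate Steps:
N(W) = 7/2 + W/2
n = -1/1654995 (n = 1/(-1654995) = -1/1654995 ≈ -6.0423e-7)
K(o, V) = 966 + V (K(o, V) = V + 966 = 966 + V)
E = -597299280464/1654995 (E = -7 + (-360900 - 1*(-1/1654995)) = -7 + (-360900 + 1/1654995) = -7 - 597287695499/1654995 = -597299280464/1654995 ≈ -3.6091e+5)
(K(N(24), 1673) - 1943140)*(E + 4874097) = ((966 + 1673) - 1943140)*(-597299280464/1654995 + 4874097) = (2639 - 1943140)*(7469306884051/1654995) = -1940501*7469306884051/1654995 = -14494197477807849551/1654995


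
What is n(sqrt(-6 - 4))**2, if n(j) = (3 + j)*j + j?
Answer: -60 - 80*I*sqrt(10) ≈ -60.0 - 252.98*I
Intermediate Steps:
n(j) = j + j*(3 + j) (n(j) = j*(3 + j) + j = j + j*(3 + j))
n(sqrt(-6 - 4))**2 = (sqrt(-6 - 4)*(4 + sqrt(-6 - 4)))**2 = (sqrt(-10)*(4 + sqrt(-10)))**2 = ((I*sqrt(10))*(4 + I*sqrt(10)))**2 = (I*sqrt(10)*(4 + I*sqrt(10)))**2 = -10*(4 + I*sqrt(10))**2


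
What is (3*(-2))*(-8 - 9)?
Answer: 102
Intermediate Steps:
(3*(-2))*(-8 - 9) = -6*(-17) = 102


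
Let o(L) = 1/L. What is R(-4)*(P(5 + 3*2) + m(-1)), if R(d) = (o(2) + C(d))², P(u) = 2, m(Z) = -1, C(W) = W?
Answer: 49/4 ≈ 12.250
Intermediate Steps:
R(d) = (½ + d)² (R(d) = (1/2 + d)² = (½ + d)²)
R(-4)*(P(5 + 3*2) + m(-1)) = ((1 + 2*(-4))²/4)*(2 - 1) = ((1 - 8)²/4)*1 = ((¼)*(-7)²)*1 = ((¼)*49)*1 = (49/4)*1 = 49/4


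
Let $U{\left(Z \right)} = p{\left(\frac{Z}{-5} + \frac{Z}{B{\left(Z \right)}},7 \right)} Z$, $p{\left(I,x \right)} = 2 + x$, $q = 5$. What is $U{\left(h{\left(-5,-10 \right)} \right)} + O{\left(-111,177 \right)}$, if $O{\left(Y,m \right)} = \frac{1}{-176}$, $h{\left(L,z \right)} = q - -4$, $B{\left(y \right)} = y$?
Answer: $\frac{14255}{176} \approx 80.994$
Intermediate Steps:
$h{\left(L,z \right)} = 9$ ($h{\left(L,z \right)} = 5 - -4 = 5 + 4 = 9$)
$O{\left(Y,m \right)} = - \frac{1}{176}$
$U{\left(Z \right)} = 9 Z$ ($U{\left(Z \right)} = \left(2 + 7\right) Z = 9 Z$)
$U{\left(h{\left(-5,-10 \right)} \right)} + O{\left(-111,177 \right)} = 9 \cdot 9 - \frac{1}{176} = 81 - \frac{1}{176} = \frac{14255}{176}$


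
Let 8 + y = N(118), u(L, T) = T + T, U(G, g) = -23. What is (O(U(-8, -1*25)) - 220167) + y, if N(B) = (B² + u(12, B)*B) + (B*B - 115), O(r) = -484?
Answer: -165078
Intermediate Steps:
u(L, T) = 2*T
N(B) = -115 + 4*B² (N(B) = (B² + (2*B)*B) + (B*B - 115) = (B² + 2*B²) + (B² - 115) = 3*B² + (-115 + B²) = -115 + 4*B²)
y = 55573 (y = -8 + (-115 + 4*118²) = -8 + (-115 + 4*13924) = -8 + (-115 + 55696) = -8 + 55581 = 55573)
(O(U(-8, -1*25)) - 220167) + y = (-484 - 220167) + 55573 = -220651 + 55573 = -165078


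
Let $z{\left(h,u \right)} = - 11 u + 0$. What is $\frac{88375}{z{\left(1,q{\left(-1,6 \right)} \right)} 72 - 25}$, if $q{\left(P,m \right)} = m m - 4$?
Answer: $- \frac{88375}{25369} \approx -3.4836$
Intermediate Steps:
$q{\left(P,m \right)} = -4 + m^{2}$ ($q{\left(P,m \right)} = m^{2} - 4 = -4 + m^{2}$)
$z{\left(h,u \right)} = - 11 u$
$\frac{88375}{z{\left(1,q{\left(-1,6 \right)} \right)} 72 - 25} = \frac{88375}{- 11 \left(-4 + 6^{2}\right) 72 - 25} = \frac{88375}{- 11 \left(-4 + 36\right) 72 + \left(-46 + 21\right)} = \frac{88375}{\left(-11\right) 32 \cdot 72 - 25} = \frac{88375}{\left(-352\right) 72 - 25} = \frac{88375}{-25344 - 25} = \frac{88375}{-25369} = 88375 \left(- \frac{1}{25369}\right) = - \frac{88375}{25369}$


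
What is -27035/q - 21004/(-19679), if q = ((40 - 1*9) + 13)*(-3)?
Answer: 48617663/236148 ≈ 205.88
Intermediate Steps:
q = -132 (q = ((40 - 9) + 13)*(-3) = (31 + 13)*(-3) = 44*(-3) = -132)
-27035/q - 21004/(-19679) = -27035/(-132) - 21004/(-19679) = -27035*(-1/132) - 21004*(-1/19679) = 27035/132 + 21004/19679 = 48617663/236148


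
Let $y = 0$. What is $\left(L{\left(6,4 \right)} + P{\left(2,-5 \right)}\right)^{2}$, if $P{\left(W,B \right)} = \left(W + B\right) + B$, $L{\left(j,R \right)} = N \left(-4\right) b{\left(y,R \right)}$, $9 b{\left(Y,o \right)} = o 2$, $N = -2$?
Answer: $\frac{64}{81} \approx 0.79012$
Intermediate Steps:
$b{\left(Y,o \right)} = \frac{2 o}{9}$ ($b{\left(Y,o \right)} = \frac{o 2}{9} = \frac{2 o}{9}$)
$L{\left(j,R \right)} = \frac{16 R}{9}$ ($L{\left(j,R \right)} = \left(-2\right) \left(-4\right) \frac{2 R}{9} = 8 \frac{2 R}{9} = \frac{16 R}{9}$)
$P{\left(W,B \right)} = W + 2 B$ ($P{\left(W,B \right)} = \left(B + W\right) + B = W + 2 B$)
$\left(L{\left(6,4 \right)} + P{\left(2,-5 \right)}\right)^{2} = \left(\frac{16}{9} \cdot 4 + \left(2 + 2 \left(-5\right)\right)\right)^{2} = \left(\frac{64}{9} + \left(2 - 10\right)\right)^{2} = \left(\frac{64}{9} - 8\right)^{2} = \left(- \frac{8}{9}\right)^{2} = \frac{64}{81}$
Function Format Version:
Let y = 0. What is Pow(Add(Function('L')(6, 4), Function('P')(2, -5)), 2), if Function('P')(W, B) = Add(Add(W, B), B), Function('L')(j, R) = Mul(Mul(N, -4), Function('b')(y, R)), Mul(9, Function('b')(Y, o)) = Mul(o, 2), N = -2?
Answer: Rational(64, 81) ≈ 0.79012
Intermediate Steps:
Function('b')(Y, o) = Mul(Rational(2, 9), o) (Function('b')(Y, o) = Mul(Rational(1, 9), Mul(o, 2)) = Mul(Rational(1, 9), Mul(2, o)) = Mul(Rational(2, 9), o))
Function('L')(j, R) = Mul(Rational(16, 9), R) (Function('L')(j, R) = Mul(Mul(-2, -4), Mul(Rational(2, 9), R)) = Mul(8, Mul(Rational(2, 9), R)) = Mul(Rational(16, 9), R))
Function('P')(W, B) = Add(W, Mul(2, B)) (Function('P')(W, B) = Add(Add(B, W), B) = Add(W, Mul(2, B)))
Pow(Add(Function('L')(6, 4), Function('P')(2, -5)), 2) = Pow(Add(Mul(Rational(16, 9), 4), Add(2, Mul(2, -5))), 2) = Pow(Add(Rational(64, 9), Add(2, -10)), 2) = Pow(Add(Rational(64, 9), -8), 2) = Pow(Rational(-8, 9), 2) = Rational(64, 81)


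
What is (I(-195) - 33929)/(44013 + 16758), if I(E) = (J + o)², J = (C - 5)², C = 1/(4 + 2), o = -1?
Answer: -43323959/78759216 ≈ -0.55008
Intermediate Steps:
C = ⅙ (C = 1/6 = ⅙ ≈ 0.16667)
J = 841/36 (J = (⅙ - 5)² = (-29/6)² = 841/36 ≈ 23.361)
I(E) = 648025/1296 (I(E) = (841/36 - 1)² = (805/36)² = 648025/1296)
(I(-195) - 33929)/(44013 + 16758) = (648025/1296 - 33929)/(44013 + 16758) = -43323959/1296/60771 = -43323959/1296*1/60771 = -43323959/78759216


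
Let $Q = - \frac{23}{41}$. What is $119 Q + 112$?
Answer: $\frac{1855}{41} \approx 45.244$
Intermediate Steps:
$Q = - \frac{23}{41}$ ($Q = \left(-23\right) \frac{1}{41} = - \frac{23}{41} \approx -0.56098$)
$119 Q + 112 = 119 \left(- \frac{23}{41}\right) + 112 = - \frac{2737}{41} + 112 = \frac{1855}{41}$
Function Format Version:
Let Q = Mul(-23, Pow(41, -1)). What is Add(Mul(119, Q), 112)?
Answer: Rational(1855, 41) ≈ 45.244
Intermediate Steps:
Q = Rational(-23, 41) (Q = Mul(-23, Rational(1, 41)) = Rational(-23, 41) ≈ -0.56098)
Add(Mul(119, Q), 112) = Add(Mul(119, Rational(-23, 41)), 112) = Add(Rational(-2737, 41), 112) = Rational(1855, 41)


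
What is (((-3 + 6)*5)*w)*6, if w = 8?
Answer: 720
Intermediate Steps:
(((-3 + 6)*5)*w)*6 = (((-3 + 6)*5)*8)*6 = ((3*5)*8)*6 = (15*8)*6 = 120*6 = 720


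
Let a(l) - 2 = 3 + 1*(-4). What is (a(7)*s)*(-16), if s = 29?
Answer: -464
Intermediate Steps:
a(l) = 1 (a(l) = 2 + (3 + 1*(-4)) = 2 + (3 - 4) = 2 - 1 = 1)
(a(7)*s)*(-16) = (1*29)*(-16) = 29*(-16) = -464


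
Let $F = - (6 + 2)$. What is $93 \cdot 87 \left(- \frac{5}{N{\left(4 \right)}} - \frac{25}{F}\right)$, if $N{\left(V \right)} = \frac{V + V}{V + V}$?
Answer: $- \frac{121365}{8} \approx -15171.0$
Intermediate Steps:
$N{\left(V \right)} = 1$ ($N{\left(V \right)} = \frac{2 V}{2 V} = 2 V \frac{1}{2 V} = 1$)
$F = -8$ ($F = \left(-1\right) 8 = -8$)
$93 \cdot 87 \left(- \frac{5}{N{\left(4 \right)}} - \frac{25}{F}\right) = 93 \cdot 87 \left(- \frac{5}{1} - \frac{25}{-8}\right) = 8091 \left(\left(-5\right) 1 - - \frac{25}{8}\right) = 8091 \left(-5 + \frac{25}{8}\right) = 8091 \left(- \frac{15}{8}\right) = - \frac{121365}{8}$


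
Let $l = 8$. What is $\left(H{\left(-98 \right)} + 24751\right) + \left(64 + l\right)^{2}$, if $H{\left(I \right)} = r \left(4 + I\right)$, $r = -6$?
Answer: $30499$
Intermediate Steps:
$H{\left(I \right)} = -24 - 6 I$ ($H{\left(I \right)} = - 6 \left(4 + I\right) = -24 - 6 I$)
$\left(H{\left(-98 \right)} + 24751\right) + \left(64 + l\right)^{2} = \left(\left(-24 - -588\right) + 24751\right) + \left(64 + 8\right)^{2} = \left(\left(-24 + 588\right) + 24751\right) + 72^{2} = \left(564 + 24751\right) + 5184 = 25315 + 5184 = 30499$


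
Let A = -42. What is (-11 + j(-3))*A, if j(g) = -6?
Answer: 714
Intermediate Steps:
(-11 + j(-3))*A = (-11 - 6)*(-42) = -17*(-42) = 714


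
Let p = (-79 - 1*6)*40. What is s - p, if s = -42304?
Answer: -38904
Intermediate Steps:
p = -3400 (p = (-79 - 6)*40 = -85*40 = -3400)
s - p = -42304 - 1*(-3400) = -42304 + 3400 = -38904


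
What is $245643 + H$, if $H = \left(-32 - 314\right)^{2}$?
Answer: $365359$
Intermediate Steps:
$H = 119716$ ($H = \left(-346\right)^{2} = 119716$)
$245643 + H = 245643 + 119716 = 365359$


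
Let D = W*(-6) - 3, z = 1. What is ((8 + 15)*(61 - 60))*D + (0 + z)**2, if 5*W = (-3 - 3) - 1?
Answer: 626/5 ≈ 125.20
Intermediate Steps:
W = -7/5 (W = ((-3 - 3) - 1)/5 = (-6 - 1)/5 = (1/5)*(-7) = -7/5 ≈ -1.4000)
D = 27/5 (D = -7/5*(-6) - 3 = 42/5 - 3 = 27/5 ≈ 5.4000)
((8 + 15)*(61 - 60))*D + (0 + z)**2 = ((8 + 15)*(61 - 60))*(27/5) + (0 + 1)**2 = (23*1)*(27/5) + 1**2 = 23*(27/5) + 1 = 621/5 + 1 = 626/5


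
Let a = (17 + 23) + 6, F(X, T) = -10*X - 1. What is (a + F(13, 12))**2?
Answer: 7225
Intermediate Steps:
F(X, T) = -1 - 10*X
a = 46 (a = 40 + 6 = 46)
(a + F(13, 12))**2 = (46 + (-1 - 10*13))**2 = (46 + (-1 - 130))**2 = (46 - 131)**2 = (-85)**2 = 7225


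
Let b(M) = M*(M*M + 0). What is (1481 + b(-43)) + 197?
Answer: -77829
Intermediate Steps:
b(M) = M³ (b(M) = M*(M² + 0) = M*M² = M³)
(1481 + b(-43)) + 197 = (1481 + (-43)³) + 197 = (1481 - 79507) + 197 = -78026 + 197 = -77829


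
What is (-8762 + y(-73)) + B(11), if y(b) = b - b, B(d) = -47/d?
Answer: -96429/11 ≈ -8766.3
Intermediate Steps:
y(b) = 0
(-8762 + y(-73)) + B(11) = (-8762 + 0) - 47/11 = -8762 - 47*1/11 = -8762 - 47/11 = -96429/11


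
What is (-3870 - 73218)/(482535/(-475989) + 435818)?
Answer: -12231013344/69148030489 ≈ -0.17688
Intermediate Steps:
(-3870 - 73218)/(482535/(-475989) + 435818) = -77088/(482535*(-1/475989) + 435818) = -77088/(-160845/158663 + 435818) = -77088/69148030489/158663 = -77088*158663/69148030489 = -12231013344/69148030489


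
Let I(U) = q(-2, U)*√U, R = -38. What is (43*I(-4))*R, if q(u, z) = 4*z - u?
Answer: 45752*I ≈ 45752.0*I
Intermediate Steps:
q(u, z) = -u + 4*z
I(U) = √U*(2 + 4*U) (I(U) = (-1*(-2) + 4*U)*√U = (2 + 4*U)*√U = √U*(2 + 4*U))
(43*I(-4))*R = (43*(√(-4)*(2 + 4*(-4))))*(-38) = (43*((2*I)*(2 - 16)))*(-38) = (43*((2*I)*(-14)))*(-38) = (43*(-28*I))*(-38) = -1204*I*(-38) = 45752*I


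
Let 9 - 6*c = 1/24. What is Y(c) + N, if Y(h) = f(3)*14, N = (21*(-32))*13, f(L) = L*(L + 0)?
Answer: -8610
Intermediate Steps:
f(L) = L**2 (f(L) = L*L = L**2)
N = -8736 (N = -672*13 = -8736)
c = 215/144 (c = 3/2 - 1/6/24 = 3/2 - 1/6*1/24 = 3/2 - 1/144 = 215/144 ≈ 1.4931)
Y(h) = 126 (Y(h) = 3**2*14 = 9*14 = 126)
Y(c) + N = 126 - 8736 = -8610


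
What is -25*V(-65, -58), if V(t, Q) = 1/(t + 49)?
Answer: 25/16 ≈ 1.5625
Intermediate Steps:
V(t, Q) = 1/(49 + t)
-25*V(-65, -58) = -25/(49 - 65) = -25/(-16) = -25*(-1/16) = 25/16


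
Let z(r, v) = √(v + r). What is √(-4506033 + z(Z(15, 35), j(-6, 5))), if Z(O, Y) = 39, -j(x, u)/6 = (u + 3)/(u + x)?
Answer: √(-4506033 + √87) ≈ 2122.7*I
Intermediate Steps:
j(x, u) = -6*(3 + u)/(u + x) (j(x, u) = -6*(u + 3)/(u + x) = -6*(3 + u)/(u + x))
z(r, v) = √(r + v)
√(-4506033 + z(Z(15, 35), j(-6, 5))) = √(-4506033 + √(39 + 6*(-3 - 1*5)/(5 - 6))) = √(-4506033 + √(39 + 6*(-3 - 5)/(-1))) = √(-4506033 + √(39 + 6*(-1)*(-8))) = √(-4506033 + √(39 + 48)) = √(-4506033 + √87)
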